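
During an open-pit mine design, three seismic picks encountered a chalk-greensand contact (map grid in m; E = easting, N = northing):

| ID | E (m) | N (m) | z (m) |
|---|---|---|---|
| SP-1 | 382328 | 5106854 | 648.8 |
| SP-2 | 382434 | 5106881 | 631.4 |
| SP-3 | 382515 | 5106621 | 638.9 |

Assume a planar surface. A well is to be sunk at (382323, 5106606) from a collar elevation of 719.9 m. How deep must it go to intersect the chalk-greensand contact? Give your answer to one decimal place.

52.0 m

Let the plane be z = a·E + b·N + c.
SP-2−SP-1: 106a + 27b = −17.4;  SP-3−SP-1: 187a − 233b = −9.9.
Solving gives a = −0.145275154, b = −0.074104952.
Then c = 648.8 − a·382328 − b·5106854 = 434634.73.
At (382323, 5106606): z_contact = −55542.03 − 378424.79 + 434634.73 = 667.90 m.
Depth below ground = 719.9 − 667.90 = 52.0 m.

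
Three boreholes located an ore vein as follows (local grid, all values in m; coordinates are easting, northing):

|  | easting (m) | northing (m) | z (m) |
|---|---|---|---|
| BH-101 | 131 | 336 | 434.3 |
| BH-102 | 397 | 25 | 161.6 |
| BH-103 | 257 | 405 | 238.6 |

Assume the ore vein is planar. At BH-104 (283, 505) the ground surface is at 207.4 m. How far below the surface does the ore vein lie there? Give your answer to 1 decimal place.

35.6 m

Two edge vectors: BH-101→BH-102 = (266, -311, -272.7), BH-101→BH-103 = (126, 69, -195.7).
Normal n = (BH-101→BH-102) × (BH-101→BH-103) = (79679, 17696, 57540).
So ∂z/∂easting = −n_x/n_z = −1.38476 and ∂z/∂northing = −n_y/n_z = −0.30754.
Intercept c from BH-101: 434.3 + 181.40 + 103.33 = 719.04.
At (283, 505): z_contact = −391.89 − 155.31 + 719.04 = 171.84 m.
Depth below ground = 207.4 − 171.84 = 35.6 m.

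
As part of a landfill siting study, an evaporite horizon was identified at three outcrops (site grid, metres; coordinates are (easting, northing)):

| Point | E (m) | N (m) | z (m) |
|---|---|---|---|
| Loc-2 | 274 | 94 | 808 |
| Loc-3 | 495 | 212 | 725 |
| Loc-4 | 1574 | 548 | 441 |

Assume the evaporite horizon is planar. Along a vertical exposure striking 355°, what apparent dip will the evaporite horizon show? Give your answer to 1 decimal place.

Two edge vectors: Loc-2→Loc-3 = (221, 118, -83), Loc-2→Loc-4 = (1300, 454, -367).
Normal n = (Loc-2→Loc-3) × (Loc-2→Loc-4) = (-5624, -26793, -53066).
So ∂z/∂E = −n_x/n_z = −0.10598 and ∂z/∂N = −n_y/n_z = −0.50490.
Unit vector along 355° is (sin 355°, cos 355°) = (-0.0872, 0.9962).
Slope in that direction = a·(-0.0872) + b·(0.9962) = −0.49374.
Apparent dip = arctan|0.49374| = 26.3° (true dip is 27.3°, so apparent ≤ true as expected).

26.3°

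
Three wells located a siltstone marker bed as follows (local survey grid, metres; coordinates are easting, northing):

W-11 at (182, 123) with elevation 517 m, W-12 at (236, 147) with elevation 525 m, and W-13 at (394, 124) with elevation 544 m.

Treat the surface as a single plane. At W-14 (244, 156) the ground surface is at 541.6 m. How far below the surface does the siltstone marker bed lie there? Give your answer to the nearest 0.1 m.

15.2 m

Two edge vectors: W-11→W-12 = (54, 24, 8), W-11→W-13 = (212, 1, 27).
Normal n = (W-11→W-12) × (W-11→W-13) = (640, 238, -5034).
So ∂z/∂easting = −n_x/n_z = 0.12714 and ∂z/∂northing = −n_y/n_z = 0.04728.
Intercept c from W-11: 517 − 23.14 − 5.82 = 488.05.
At (244, 156): z_contact = 31.02 + 7.38 + 488.05 = 526.44 m.
Depth below ground = 541.6 − 526.44 = 15.2 m.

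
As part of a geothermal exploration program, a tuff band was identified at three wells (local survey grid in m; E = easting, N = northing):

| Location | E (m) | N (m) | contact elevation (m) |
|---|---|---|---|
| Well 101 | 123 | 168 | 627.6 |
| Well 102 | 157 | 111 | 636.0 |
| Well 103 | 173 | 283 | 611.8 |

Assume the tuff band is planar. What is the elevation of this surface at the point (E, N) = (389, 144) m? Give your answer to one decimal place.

633.6 m

Let the plane be z = a·E + b·N + c.
Well 102−Well 101: 34a − 57b = 8.4;  Well 103−Well 101: 50a + 115b = −15.8.
Solving gives a = 0.00967, b = −0.14160.
Then c = 627.6 − a·123 − b·168 = 650.20.
At (389, 144): z = 3.8 − 20.4 + 650.20 = 633.6 m.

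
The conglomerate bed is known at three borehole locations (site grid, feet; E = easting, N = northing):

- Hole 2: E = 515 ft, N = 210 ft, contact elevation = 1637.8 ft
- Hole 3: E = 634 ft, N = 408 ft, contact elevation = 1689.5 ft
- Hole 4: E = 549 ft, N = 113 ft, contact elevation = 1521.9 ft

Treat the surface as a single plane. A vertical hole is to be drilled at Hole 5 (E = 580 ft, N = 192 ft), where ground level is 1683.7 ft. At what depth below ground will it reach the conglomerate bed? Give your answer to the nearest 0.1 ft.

Let the plane be z = a·E + b·N + c.
Hole 3−Hole 2: 119a + 198b = 51.7;  Hole 4−Hole 2: 34a − 97b = −115.9.
Solving gives a = −0.98130, b = 0.85088.
Then c = 1637.8 − a·515 − b·210 = 1964.49.
At (580, 192): z_contact = −569.16 + 163.37 + 1964.49 = 1558.70 ft.
Depth below ground = 1683.7 − 1558.70 = 125.0 ft.

125.0 ft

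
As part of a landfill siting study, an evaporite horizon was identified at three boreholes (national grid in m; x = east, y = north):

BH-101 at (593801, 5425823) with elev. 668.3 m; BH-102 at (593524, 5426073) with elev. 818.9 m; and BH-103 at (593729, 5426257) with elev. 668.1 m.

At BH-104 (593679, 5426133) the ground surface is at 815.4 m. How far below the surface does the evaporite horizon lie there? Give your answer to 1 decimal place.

Let the plane be z = a·x + b·y + c.
BH-102−BH-101: −277a + 250b = 150.6;  BH-103−BH-101: −72a + 434b = −0.2.
Solving gives a = −0.639910779, b = −0.106621143.
Then c = 668.3 − a·593801 − b·5425823 = 959155.41.
At (593679, 5426133): z_contact = −379901.59 − 578540.50 + 959155.41 = 713.32 m.
Depth below ground = 815.4 − 713.32 = 102.1 m.

102.1 m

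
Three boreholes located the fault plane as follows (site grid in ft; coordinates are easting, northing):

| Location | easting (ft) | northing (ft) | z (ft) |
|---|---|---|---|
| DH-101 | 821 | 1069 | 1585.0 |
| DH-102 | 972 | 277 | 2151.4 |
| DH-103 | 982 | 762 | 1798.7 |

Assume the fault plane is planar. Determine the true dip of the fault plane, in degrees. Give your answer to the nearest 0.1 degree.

36.1°

Two edge vectors: DH-101→DH-102 = (151, -792, 566.4), DH-101→DH-103 = (161, -307, 213.7).
Normal n = (DH-101→DH-102) × (DH-101→DH-103) = (4634.4, 58921.7, 81155).
So ∂z/∂easting = −n_x/n_z = −0.05711 and ∂z/∂northing = −n_y/n_z = −0.72604.
Gradient magnitude |∇z| = √(a² + b²) = √(0.00326 + 0.52713) = 0.72828.
True dip = arctan(0.72828) = 36.1°, dipping toward N (azimuth ≈ 004°).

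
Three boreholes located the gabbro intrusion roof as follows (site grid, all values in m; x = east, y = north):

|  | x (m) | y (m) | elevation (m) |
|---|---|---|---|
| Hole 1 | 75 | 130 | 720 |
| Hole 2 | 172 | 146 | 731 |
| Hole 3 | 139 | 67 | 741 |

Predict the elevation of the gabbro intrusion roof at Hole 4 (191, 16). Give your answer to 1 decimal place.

Two edge vectors: Hole 1→Hole 2 = (97, 16, 11), Hole 1→Hole 3 = (64, -63, 21).
Normal n = (Hole 1→Hole 2) × (Hole 1→Hole 3) = (1029, -1333, -7135).
So ∂z/∂x = −n_x/n_z = 0.14422 and ∂z/∂y = −n_y/n_z = −0.18683.
Intercept c from Hole 1: 720 − 10.82 + 24.29 = 733.47.
At (191, 16): z = 27.5 − 3.0 + 733.47 = 758.0 m.

758.0 m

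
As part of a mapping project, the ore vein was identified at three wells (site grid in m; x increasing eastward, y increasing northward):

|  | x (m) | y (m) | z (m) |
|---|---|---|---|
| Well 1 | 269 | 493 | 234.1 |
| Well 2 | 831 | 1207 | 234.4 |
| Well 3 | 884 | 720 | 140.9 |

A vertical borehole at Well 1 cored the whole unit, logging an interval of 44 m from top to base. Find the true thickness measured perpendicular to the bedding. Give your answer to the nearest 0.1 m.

Two edge vectors: Well 1→Well 2 = (562, 714, 0.3), Well 1→Well 3 = (615, 227, -93.2).
Normal n = (Well 1→Well 2) × (Well 1→Well 3) = (-66612.9, 52562.9, -311536).
So ∂z/∂x = −n_x/n_z = −0.21382 and ∂z/∂y = −n_y/n_z = 0.16872.
|∇z| = √(a²+b²) = 0.27237, so dip δ = arctan(0.27237) = 15.24°.
True thickness = vertical thickness × cos δ = 44 × cos 15.24° = 42.5 m.

42.5 m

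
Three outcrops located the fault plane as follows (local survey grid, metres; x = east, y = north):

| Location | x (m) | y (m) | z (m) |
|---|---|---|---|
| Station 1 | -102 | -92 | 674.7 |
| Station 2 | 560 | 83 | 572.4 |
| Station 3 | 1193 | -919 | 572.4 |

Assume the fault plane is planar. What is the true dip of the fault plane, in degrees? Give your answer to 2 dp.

8.90°

Let the plane be z = a·x + b·y + c.
Station 2−Station 1: 662a + 175b = −102.3;  Station 3−Station 1: 1295a − 827b = −102.3.
Solving gives a = −0.13242, b = −0.08365.
Gradient magnitude |∇z| = √(a² + b²) = √(0.01753 + 0.00700) = 0.15663.
True dip = arctan(0.15663) = 8.90°, dipping toward ENE (azimuth ≈ 058°).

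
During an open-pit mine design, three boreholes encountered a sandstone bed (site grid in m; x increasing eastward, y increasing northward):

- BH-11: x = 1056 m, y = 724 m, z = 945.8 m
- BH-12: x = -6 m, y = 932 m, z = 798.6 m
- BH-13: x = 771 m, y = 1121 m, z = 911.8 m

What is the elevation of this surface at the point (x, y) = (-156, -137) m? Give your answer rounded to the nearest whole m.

Two edge vectors: BH-11→BH-12 = (-1062, 208, -147.2), BH-11→BH-13 = (-285, 397, -34).
Normal n = (BH-11→BH-12) × (BH-11→BH-13) = (51366.4, 5844, -362334).
So ∂z/∂x = −n_x/n_z = 0.14177 and ∂z/∂y = −n_y/n_z = 0.01613.
Intercept c from BH-11: 945.8 − 149.70 − 11.68 = 784.42.
At (-156, -137): z = −22.1 − 2.2 + 784.42 = 760.1 m.

760 m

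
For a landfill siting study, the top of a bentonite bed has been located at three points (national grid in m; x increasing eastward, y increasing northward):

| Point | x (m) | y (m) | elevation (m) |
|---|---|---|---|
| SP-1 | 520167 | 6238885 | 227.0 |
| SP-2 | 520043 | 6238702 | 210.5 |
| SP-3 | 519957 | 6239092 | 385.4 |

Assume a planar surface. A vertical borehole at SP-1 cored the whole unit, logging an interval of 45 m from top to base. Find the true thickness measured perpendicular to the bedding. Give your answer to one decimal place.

39.6 m

Let the plane be z = a·x + b·y + c.
SP-2−SP-1: −124a − 183b = −16.5;  SP-3−SP-1: −210a + 207b = 158.4.
Solving gives a = −0.39895, b = 0.36049.
|∇z| = √(a²+b²) = 0.53769, so dip δ = arctan(0.53769) = 28.27°.
True thickness = vertical thickness × cos δ = 45 × cos 28.27° = 39.6 m.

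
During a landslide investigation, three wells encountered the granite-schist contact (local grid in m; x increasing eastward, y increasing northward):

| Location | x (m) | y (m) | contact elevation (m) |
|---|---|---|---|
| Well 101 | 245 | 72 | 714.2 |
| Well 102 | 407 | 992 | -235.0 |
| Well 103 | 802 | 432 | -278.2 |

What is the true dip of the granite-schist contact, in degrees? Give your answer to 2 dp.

Two edge vectors: Well 101→Well 102 = (162, 920, -949.2), Well 101→Well 103 = (557, 360, -992.4).
Normal n = (Well 101→Well 102) × (Well 101→Well 103) = (-571296, -367935.6, -454120).
So ∂z/∂x = −n_x/n_z = −1.25803 and ∂z/∂y = −n_y/n_z = −0.81022.
Gradient magnitude |∇z| = √(a² + b²) = √(1.58264 + 0.65645) = 1.49636.
True dip = arctan(1.49636) = 56.25°, dipping toward ENE (azimuth ≈ 057°).

56.25°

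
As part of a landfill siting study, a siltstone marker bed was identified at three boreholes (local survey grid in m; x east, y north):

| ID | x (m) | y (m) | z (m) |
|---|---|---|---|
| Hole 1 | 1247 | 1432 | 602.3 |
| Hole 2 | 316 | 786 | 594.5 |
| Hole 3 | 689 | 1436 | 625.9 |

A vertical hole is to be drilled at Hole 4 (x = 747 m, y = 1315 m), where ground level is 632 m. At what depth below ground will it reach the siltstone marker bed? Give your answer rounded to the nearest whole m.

Let the plane be z = a·x + b·y + c.
Hole 2−Hole 1: −931a − 646b = −7.8;  Hole 3−Hole 1: −558a + 4b = 23.6.
Solving gives a = −0.04178, b = 0.07228.
Then c = 602.3 − a·1247 − b·1432 = 550.89.
At (747, 1315): z_contact = −31.2 + 95.0 + 550.89 = 614.7 m.
Depth below ground = 632 − 614.7 = 17 m.

17 m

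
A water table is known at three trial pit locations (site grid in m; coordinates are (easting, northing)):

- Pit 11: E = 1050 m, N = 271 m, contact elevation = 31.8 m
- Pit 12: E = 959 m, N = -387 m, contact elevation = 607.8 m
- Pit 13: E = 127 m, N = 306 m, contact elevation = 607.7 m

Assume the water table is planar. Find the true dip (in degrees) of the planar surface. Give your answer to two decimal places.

45.61°

Two edge vectors: Pit 11→Pit 12 = (-91, -658, 576), Pit 11→Pit 13 = (-923, 35, 575.9).
Normal n = (Pit 11→Pit 12) × (Pit 11→Pit 13) = (-399102.2, -479241.1, -610519).
So ∂z/∂E = −n_x/n_z = −0.65371 and ∂z/∂N = −n_y/n_z = −0.78497.
Gradient magnitude |∇z| = √(a² + b²) = √(0.42734 + 0.61618) = 1.02153.
True dip = arctan(1.02153) = 45.61°, dipping toward NE (azimuth ≈ 040°).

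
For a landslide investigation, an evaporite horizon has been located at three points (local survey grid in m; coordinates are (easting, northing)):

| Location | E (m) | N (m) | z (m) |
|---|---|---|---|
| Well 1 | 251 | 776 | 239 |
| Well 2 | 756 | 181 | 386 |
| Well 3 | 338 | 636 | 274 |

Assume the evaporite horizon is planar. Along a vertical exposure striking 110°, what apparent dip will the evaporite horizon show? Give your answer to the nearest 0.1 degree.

Two edge vectors: Well 1→Well 2 = (505, -595, 147), Well 1→Well 3 = (87, -140, 35).
Normal n = (Well 1→Well 2) × (Well 1→Well 3) = (-245, -4886, -18935).
So ∂z/∂E = −n_x/n_z = −0.01294 and ∂z/∂N = −n_y/n_z = −0.25804.
Unit vector along 110° is (sin 110°, cos 110°) = (0.9397, -0.3420).
Slope in that direction = a·(0.9397) + b·(-0.3420) = 0.07610.
Apparent dip = arctan|0.07610| = 4.4° (true dip is 14.5°, so apparent ≤ true as expected).

4.4°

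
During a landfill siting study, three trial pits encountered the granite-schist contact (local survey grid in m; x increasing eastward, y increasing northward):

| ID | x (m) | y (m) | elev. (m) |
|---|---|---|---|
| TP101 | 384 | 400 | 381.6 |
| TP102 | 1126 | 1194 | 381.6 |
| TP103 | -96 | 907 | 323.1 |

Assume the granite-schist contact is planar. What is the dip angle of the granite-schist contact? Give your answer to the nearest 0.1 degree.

Two edge vectors: TP101→TP102 = (742, 794, 0), TP101→TP103 = (-480, 507, -58.5).
Normal n = (TP101→TP102) × (TP101→TP103) = (-46449, 43407, 757314).
So ∂z/∂x = −n_x/n_z = 0.06133 and ∂z/∂y = −n_y/n_z = −0.05732.
Gradient magnitude |∇z| = √(a² + b²) = √(0.00376 + 0.00329) = 0.08395.
True dip = arctan(0.08395) = 4.8°, dipping toward NW (azimuth ≈ 313°).

4.8°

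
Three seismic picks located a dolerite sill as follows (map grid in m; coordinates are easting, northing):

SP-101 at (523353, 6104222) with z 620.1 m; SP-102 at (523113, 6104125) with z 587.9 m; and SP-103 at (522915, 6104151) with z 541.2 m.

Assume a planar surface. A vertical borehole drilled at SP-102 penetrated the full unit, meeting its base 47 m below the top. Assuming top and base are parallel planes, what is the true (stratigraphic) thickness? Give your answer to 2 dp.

Two edge vectors: SP-101→SP-102 = (-240, -97, -32.2), SP-101→SP-103 = (-438, -71, -78.9).
Normal n = (SP-101→SP-102) × (SP-101→SP-103) = (5367.1, -4832.4, -25446).
So ∂z/∂easting = −n_x/n_z = 0.21092 and ∂z/∂northing = −n_y/n_z = −0.18991.
|∇z| = √(a²+b²) = 0.28382, so dip δ = arctan(0.28382) = 15.84°.
True thickness = vertical thickness × cos δ = 47 × cos 15.84° = 45.21 m.

45.21 m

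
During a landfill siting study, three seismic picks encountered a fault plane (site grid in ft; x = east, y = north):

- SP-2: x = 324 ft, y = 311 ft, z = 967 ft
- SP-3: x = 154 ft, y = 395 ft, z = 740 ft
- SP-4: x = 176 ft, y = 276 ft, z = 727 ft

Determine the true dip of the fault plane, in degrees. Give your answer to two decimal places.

Two edge vectors: SP-2→SP-3 = (-170, 84, -227), SP-2→SP-4 = (-148, -35, -240).
Normal n = (SP-2→SP-3) × (SP-2→SP-4) = (-28105, -7204, 18382).
So ∂z/∂x = −n_x/n_z = 1.52894 and ∂z/∂y = −n_y/n_z = 0.39191.
Gradient magnitude |∇z| = √(a² + b²) = √(2.33766 + 0.15359) = 1.57837.
True dip = arctan(1.57837) = 57.64°, dipping toward WSW (azimuth ≈ 256°).

57.64°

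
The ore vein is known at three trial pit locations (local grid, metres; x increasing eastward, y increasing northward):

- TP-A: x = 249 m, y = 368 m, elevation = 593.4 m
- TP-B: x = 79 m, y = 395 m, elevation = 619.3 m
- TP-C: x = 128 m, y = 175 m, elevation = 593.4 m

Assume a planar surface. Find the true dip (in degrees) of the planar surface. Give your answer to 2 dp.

Two edge vectors: TP-A→TP-B = (-170, 27, 25.9), TP-A→TP-C = (-121, -193, 0).
Normal n = (TP-A→TP-B) × (TP-A→TP-C) = (4998.7, -3133.9, 36077).
So ∂z/∂x = −n_x/n_z = −0.13856 and ∂z/∂y = −n_y/n_z = 0.08687.
Gradient magnitude |∇z| = √(a² + b²) = √(0.01920 + 0.00755) = 0.16354.
True dip = arctan(0.16354) = 9.29°, dipping toward ESE (azimuth ≈ 122°).

9.29°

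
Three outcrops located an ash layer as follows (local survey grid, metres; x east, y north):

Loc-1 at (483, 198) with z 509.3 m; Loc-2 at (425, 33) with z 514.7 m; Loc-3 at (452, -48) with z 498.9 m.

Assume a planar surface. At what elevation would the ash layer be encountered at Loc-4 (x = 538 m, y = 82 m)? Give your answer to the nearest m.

481 m

Two edge vectors: Loc-1→Loc-2 = (-58, -165, 5.4), Loc-1→Loc-3 = (-31, -246, -10.4).
Normal n = (Loc-1→Loc-2) × (Loc-1→Loc-3) = (3044.4, -770.6, 9153).
So ∂z/∂x = −n_x/n_z = −0.33261 and ∂z/∂y = −n_y/n_z = 0.08419.
Intercept c from Loc-1: 509.3 + 160.65 − 16.67 = 653.28.
At (538, 82): z = −178.9 + 6.9 + 653.28 = 481.2 m.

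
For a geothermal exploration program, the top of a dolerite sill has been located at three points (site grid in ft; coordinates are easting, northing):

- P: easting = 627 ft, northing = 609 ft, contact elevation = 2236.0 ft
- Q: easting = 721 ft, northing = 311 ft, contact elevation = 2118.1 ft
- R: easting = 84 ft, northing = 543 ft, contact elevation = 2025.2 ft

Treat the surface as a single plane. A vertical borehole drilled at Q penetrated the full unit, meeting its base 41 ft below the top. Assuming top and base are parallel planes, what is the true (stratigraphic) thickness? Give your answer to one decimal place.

Two edge vectors: P→Q = (94, -298, -117.9), P→R = (-543, -66, -210.8).
Normal n = (P→Q) × (P→R) = (55037, 83834.9, -168018).
So ∂z/∂easting = −n_x/n_z = 0.32757 and ∂z/∂northing = −n_y/n_z = 0.49896.
|∇z| = √(a²+b²) = 0.59688, so dip δ = arctan(0.59688) = 30.83°.
True thickness = vertical thickness × cos δ = 41 × cos 30.83° = 35.2 ft.

35.2 ft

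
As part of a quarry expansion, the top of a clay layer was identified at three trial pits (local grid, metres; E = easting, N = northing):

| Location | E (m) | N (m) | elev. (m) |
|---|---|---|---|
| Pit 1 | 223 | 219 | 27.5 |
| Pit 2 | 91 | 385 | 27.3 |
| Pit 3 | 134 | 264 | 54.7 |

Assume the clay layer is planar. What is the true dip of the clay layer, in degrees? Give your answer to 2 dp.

33.23°

Two edge vectors: Pit 1→Pit 2 = (-132, 166, -0.2), Pit 1→Pit 3 = (-89, 45, 27.2).
Normal n = (Pit 1→Pit 2) × (Pit 1→Pit 3) = (4524.2, 3608.2, 8834).
So ∂z/∂E = −n_x/n_z = −0.51213 and ∂z/∂N = −n_y/n_z = −0.40844.
Gradient magnitude |∇z| = √(a² + b²) = √(0.26228 + 0.16683) = 0.65506.
True dip = arctan(0.65506) = 33.23°, dipping toward NE (azimuth ≈ 051°).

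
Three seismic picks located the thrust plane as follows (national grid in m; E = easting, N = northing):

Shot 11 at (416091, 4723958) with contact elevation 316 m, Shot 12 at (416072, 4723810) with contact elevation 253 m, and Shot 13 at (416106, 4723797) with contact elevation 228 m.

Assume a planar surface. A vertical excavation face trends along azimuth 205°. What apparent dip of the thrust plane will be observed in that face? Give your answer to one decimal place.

Two edge vectors: Shot 11→Shot 12 = (-19, -148, -63), Shot 11→Shot 13 = (15, -161, -88).
Normal n = (Shot 11→Shot 12) × (Shot 11→Shot 13) = (2881, -2617, 5279).
So ∂z/∂E = −n_x/n_z = −0.54575 and ∂z/∂N = −n_y/n_z = 0.49574.
Unit vector along 205° is (sin 205°, cos 205°) = (-0.4226, -0.9063).
Slope in that direction = a·(-0.4226) + b·(-0.9063) = −0.21865.
Apparent dip = arctan|0.21865| = 12.3° (true dip is 36.4°, so apparent ≤ true as expected).

12.3°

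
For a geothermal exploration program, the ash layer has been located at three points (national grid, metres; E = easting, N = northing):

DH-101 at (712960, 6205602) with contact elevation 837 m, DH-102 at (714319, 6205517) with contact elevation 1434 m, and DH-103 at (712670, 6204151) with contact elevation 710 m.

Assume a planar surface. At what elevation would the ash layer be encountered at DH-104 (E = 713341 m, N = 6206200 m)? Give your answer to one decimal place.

1004.2 m

Let the plane be z = a·E + b·N + c.
DH-102−DH-101: 1359a − 85b = 597;  DH-103−DH-101: −290a − 1451b = −127.
Solving gives a = 0.439276776, b = −0.000268963.
Then c = 837 − a·712960 − b·6205602 = −310680.69.
At (713341, 6206200): z = 313354.1 − 1669.2 − 310680.69 = 1004.2 m.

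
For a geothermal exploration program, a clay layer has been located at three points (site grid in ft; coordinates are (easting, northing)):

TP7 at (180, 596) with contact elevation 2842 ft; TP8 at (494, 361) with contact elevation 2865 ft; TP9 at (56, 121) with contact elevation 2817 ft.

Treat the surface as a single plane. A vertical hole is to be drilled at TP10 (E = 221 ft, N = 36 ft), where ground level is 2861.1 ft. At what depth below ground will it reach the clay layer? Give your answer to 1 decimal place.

Let the plane be z = a·E + b·N + c.
TP8−TP7: 314a − 235b = 23;  TP9−TP7: −124a − 475b = −25.
Solving gives a = 0.09423, b = 0.02803.
Then c = 2842 − a·180 − b·596 = 2808.33.
At (221, 36): z_contact = 20.82 + 1.01 + 2808.33 = 2830.16 ft.
Depth below ground = 2861.1 − 2830.16 = 30.9 ft.

30.9 ft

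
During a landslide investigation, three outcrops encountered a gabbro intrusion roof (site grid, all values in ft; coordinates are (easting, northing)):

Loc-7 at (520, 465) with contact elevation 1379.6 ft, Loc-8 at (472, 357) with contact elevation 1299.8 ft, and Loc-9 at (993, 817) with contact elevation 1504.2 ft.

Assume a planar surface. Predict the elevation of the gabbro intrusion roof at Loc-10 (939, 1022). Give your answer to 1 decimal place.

Let the plane be z = a·E + b·N + c.
Loc-8−Loc-7: −48a − 108b = −79.8;  Loc-9−Loc-7: 473a + 352b = 124.6.
Solving gives a = −0.428010, b = 0.929115.
Then c = 1379.6 − a·520 − b·465 = 1170.13.
At (939, 1022): z = −401.9 + 949.6 + 1170.13 = 1717.8 ft.

1717.8 ft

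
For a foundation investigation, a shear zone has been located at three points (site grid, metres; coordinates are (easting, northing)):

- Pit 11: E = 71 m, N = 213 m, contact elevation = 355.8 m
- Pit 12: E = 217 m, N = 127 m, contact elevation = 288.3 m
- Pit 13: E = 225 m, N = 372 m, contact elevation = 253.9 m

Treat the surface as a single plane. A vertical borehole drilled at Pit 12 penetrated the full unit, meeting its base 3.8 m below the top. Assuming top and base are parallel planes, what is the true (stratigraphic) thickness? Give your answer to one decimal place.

Let the plane be z = a·E + b·N + c.
Pit 12−Pit 11: 146a − 86b = −67.5;  Pit 13−Pit 11: 154a + 159b = −101.9.
Solving gives a = −0.53475, b = −0.12295.
|∇z| = √(a²+b²) = 0.54870, so dip δ = arctan(0.54870) = 28.75°.
True thickness = vertical thickness × cos δ = 3.8 × cos 28.75° = 3.3 m.

3.3 m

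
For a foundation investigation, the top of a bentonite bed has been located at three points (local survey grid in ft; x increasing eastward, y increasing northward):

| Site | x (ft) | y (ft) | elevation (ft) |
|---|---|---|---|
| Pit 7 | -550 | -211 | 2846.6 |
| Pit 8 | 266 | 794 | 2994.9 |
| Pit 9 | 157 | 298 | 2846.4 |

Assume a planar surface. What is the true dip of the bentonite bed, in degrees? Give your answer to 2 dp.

23.68°

Two edge vectors: Pit 7→Pit 8 = (816, 1005, 148.3), Pit 7→Pit 9 = (707, 509, -0.2).
Normal n = (Pit 7→Pit 8) × (Pit 7→Pit 9) = (-75685.7, 105011.3, -295191).
So ∂z/∂x = −n_x/n_z = −0.25640 and ∂z/∂y = −n_y/n_z = 0.35574.
Gradient magnitude |∇z| = √(a² + b²) = √(0.06574 + 0.12655) = 0.43851.
True dip = arctan(0.43851) = 23.68°, dipping toward SE (azimuth ≈ 144°).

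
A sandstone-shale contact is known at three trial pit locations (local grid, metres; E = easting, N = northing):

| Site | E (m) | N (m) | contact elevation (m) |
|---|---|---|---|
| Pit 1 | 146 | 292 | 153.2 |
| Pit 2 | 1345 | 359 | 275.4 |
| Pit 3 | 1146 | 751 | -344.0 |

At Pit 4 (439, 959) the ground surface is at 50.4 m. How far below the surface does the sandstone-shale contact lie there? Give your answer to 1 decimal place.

Let the plane be z = a·E + b·N + c.
Pit 2−Pit 1: 1199a + 67b = 122.2;  Pit 3−Pit 1: 1000a + 459b = −497.2.
Solving gives a = 0.184967, b = −1.486203.
Then c = 153.2 − a·146 − b·292 = 560.17.
At (439, 959): z_contact = 81.20 − 1425.27 + 560.17 = -783.90 m.
Depth below ground = 50.4 − (-783.90) = 834.3 m.

834.3 m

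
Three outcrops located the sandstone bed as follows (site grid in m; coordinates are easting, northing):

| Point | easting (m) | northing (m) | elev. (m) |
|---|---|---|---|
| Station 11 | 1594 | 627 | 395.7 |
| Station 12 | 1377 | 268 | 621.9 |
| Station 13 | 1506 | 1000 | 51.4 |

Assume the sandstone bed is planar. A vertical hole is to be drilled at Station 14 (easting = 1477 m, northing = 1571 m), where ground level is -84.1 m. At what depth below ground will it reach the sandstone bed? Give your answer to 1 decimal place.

Two edge vectors: Station 11→Station 12 = (-217, -359, 226.2), Station 11→Station 13 = (-88, 373, -344.3).
Normal n = (Station 11→Station 12) × (Station 11→Station 13) = (39231.1, -94618.7, -112533).
So ∂z/∂easting = −n_x/n_z = 0.348619 and ∂z/∂northing = −n_y/n_z = −0.840808.
Intercept c from Station 11: 395.7 − 555.70 + 527.19 = 367.19.
At (1477, 1571): z_contact = 514.91 − 1320.91 + 367.19 = -438.81 m.
Depth below ground = -84.1 − (-438.81) = 354.7 m.

354.7 m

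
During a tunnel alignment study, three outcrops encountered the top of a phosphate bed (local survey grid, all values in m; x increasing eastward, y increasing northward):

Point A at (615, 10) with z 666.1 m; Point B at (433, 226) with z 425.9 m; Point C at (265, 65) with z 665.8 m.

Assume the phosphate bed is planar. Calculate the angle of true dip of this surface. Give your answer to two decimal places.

52.36°

Two edge vectors: Point A→Point B = (-182, 216, -240.2), Point A→Point C = (-350, 55, -0.3).
Normal n = (Point A→Point B) × (Point A→Point C) = (13146.2, 84015.4, 65590).
So ∂z/∂x = −n_x/n_z = −0.20043 and ∂z/∂y = −n_y/n_z = −1.28092.
Gradient magnitude |∇z| = √(a² + b²) = √(0.04017 + 1.64075) = 1.29650.
True dip = arctan(1.29650) = 52.36°, dipping toward N (azimuth ≈ 009°).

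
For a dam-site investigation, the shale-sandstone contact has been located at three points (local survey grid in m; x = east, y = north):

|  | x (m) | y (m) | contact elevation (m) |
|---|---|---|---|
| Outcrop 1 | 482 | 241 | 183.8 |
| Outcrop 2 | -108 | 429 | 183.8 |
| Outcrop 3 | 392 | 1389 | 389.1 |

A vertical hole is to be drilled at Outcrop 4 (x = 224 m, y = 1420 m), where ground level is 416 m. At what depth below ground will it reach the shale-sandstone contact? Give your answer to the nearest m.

Two edge vectors: Outcrop 1→Outcrop 2 = (-590, 188, 0), Outcrop 1→Outcrop 3 = (-90, 1148, 205.3).
Normal n = (Outcrop 1→Outcrop 2) × (Outcrop 1→Outcrop 3) = (38596.4, 121127, -660400).
So ∂z/∂x = −n_x/n_z = 0.05844 and ∂z/∂y = −n_y/n_z = 0.18341.
Intercept c from Outcrop 1: 183.8 − 28.17 − 44.20 = 111.43.
At (224, 1420): z_contact = 13.1 + 260.4 + 111.43 = 385.0 m.
Depth below ground = 416 − 385.0 = 31 m.

31 m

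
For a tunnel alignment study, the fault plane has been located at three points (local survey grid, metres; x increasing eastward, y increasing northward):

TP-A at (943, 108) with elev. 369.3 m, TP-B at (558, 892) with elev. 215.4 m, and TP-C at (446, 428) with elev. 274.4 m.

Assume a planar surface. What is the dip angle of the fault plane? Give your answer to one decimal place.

Let the plane be z = a·x + b·y + c.
TP-B−TP-A: −385a + 784b = −153.9;  TP-C−TP-A: −497a + 320b = −94.9.
Solving gives a = 0.09440, b = −0.14994.
Gradient magnitude |∇z| = √(a² + b²) = √(0.00891 + 0.02248) = 0.17719.
True dip = arctan(0.17719) = 10.0°, dipping toward NNW (azimuth ≈ 328°).

10.0°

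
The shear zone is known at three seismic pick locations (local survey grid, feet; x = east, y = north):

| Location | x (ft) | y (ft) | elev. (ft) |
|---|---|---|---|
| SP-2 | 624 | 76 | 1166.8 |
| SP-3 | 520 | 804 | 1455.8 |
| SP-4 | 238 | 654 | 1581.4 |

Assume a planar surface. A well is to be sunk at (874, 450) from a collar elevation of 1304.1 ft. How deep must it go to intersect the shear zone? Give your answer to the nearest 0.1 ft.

174.0 ft

Let the plane be z = a·x + b·y + c.
SP-3−SP-2: −104a + 728b = 289;  SP-4−SP-2: −386a + 578b = 414.6.
Solving gives a = −0.61018, b = 0.30981.
Then c = 1166.8 − a·624 − b·76 = 1524.01.
At (874, 450): z_contact = −533.30 + 139.41 + 1524.01 = 1130.12 ft.
Depth below ground = 1304.1 − 1130.12 = 174.0 ft.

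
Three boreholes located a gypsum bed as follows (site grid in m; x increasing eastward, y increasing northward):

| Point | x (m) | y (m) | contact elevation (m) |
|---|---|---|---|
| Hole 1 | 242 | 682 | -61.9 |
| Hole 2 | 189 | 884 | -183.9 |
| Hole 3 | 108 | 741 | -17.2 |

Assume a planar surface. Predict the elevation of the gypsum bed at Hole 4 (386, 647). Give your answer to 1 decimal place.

-132.1 m

Two edge vectors: Hole 1→Hole 2 = (-53, 202, -122), Hole 1→Hole 3 = (-134, 59, 44.7).
Normal n = (Hole 1→Hole 2) × (Hole 1→Hole 3) = (16227.4, 18717.1, 23941).
So ∂z/∂x = −n_x/n_z = −0.67781 and ∂z/∂y = −n_y/n_z = −0.78180.
Intercept c from Hole 1: -61.9 + 164.03 + 533.19 = 635.32.
At (386, 647): z = −261.6 − 505.8 + 635.32 = -132.1 m.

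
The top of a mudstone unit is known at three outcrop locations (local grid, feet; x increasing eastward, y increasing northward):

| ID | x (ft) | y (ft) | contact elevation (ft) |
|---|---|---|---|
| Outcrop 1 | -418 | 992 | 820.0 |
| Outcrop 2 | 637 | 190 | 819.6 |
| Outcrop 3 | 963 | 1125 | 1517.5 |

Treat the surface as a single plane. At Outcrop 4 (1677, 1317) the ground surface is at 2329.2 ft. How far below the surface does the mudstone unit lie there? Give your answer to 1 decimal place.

378.4 ft

Two edge vectors: Outcrop 1→Outcrop 2 = (1055, -802, -0.4), Outcrop 1→Outcrop 3 = (1381, 133, 697.5).
Normal n = (Outcrop 1→Outcrop 2) × (Outcrop 1→Outcrop 3) = (-559341.8, -736414.9, 1247877).
So ∂z/∂x = −n_x/n_z = 0.448235 and ∂z/∂y = −n_y/n_z = 0.590134.
Intercept c from Outcrop 1: 820 + 187.36 − 585.41 = 421.95.
At (1677, 1317): z_contact = 751.69 + 777.21 + 421.95 = 1950.85 ft.
Depth below ground = 2329.2 − 1950.85 = 378.4 ft.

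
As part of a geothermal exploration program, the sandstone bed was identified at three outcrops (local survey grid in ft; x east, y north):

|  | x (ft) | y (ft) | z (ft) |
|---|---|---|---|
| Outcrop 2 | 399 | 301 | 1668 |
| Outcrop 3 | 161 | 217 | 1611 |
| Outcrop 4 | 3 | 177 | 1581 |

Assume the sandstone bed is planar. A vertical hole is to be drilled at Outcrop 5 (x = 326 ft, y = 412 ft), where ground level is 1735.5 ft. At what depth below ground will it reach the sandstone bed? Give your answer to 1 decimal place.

17.0 ft

Two edge vectors: Outcrop 2→Outcrop 3 = (-238, -84, -57), Outcrop 2→Outcrop 4 = (-396, -124, -87).
Normal n = (Outcrop 2→Outcrop 3) × (Outcrop 2→Outcrop 4) = (240, 1866, -3752).
So ∂z/∂x = −n_x/n_z = 0.06397 and ∂z/∂y = −n_y/n_z = 0.49733.
Intercept c from Outcrop 2: 1668 − 25.52 − 149.70 = 1492.78.
At (326, 412): z_contact = 20.85 + 204.90 + 1492.78 = 1718.53 ft.
Depth below ground = 1735.5 − 1718.53 = 17.0 ft.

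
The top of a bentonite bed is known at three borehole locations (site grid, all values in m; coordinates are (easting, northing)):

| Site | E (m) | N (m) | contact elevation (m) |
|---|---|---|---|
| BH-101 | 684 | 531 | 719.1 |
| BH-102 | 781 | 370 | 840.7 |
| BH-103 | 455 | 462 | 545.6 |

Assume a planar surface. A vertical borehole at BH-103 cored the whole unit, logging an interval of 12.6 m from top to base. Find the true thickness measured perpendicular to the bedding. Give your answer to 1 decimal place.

Let the plane be z = a·E + b·N + c.
BH-102−BH-101: 97a − 161b = 121.6;  BH-103−BH-101: −229a − 69b = −173.5.
Solving gives a = 0.83384, b = −0.25290.
|∇z| = √(a²+b²) = 0.87135, so dip δ = arctan(0.87135) = 41.07°.
True thickness = vertical thickness × cos δ = 12.6 × cos 41.07° = 9.5 m.

9.5 m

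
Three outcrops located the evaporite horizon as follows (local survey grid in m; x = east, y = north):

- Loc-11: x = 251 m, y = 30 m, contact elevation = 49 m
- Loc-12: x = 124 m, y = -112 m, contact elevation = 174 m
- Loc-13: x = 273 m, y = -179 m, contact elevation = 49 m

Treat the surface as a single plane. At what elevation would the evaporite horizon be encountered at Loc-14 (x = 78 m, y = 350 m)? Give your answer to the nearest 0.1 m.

171.7 m

Two edge vectors: Loc-11→Loc-12 = (-127, -142, 125), Loc-11→Loc-13 = (22, -209, 0).
Normal n = (Loc-11→Loc-12) × (Loc-11→Loc-13) = (26125, 2750, 29667).
So ∂z/∂x = −n_x/n_z = −0.88061 and ∂z/∂y = −n_y/n_z = −0.09270.
Intercept c from Loc-11: 49 + 221.03 + 2.78 = 272.81.
At (78, 350): z = −68.7 − 32.4 + 272.81 = 171.7 m.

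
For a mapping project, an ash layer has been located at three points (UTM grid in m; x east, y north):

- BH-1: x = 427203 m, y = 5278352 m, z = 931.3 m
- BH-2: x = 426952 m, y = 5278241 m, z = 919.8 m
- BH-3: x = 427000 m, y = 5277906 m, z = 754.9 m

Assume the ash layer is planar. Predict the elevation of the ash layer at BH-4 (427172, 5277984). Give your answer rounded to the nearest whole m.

764 m

Let the plane be z = a·x + b·y + c.
BH-2−BH-1: −251a − 111b = −11.5;  BH-3−BH-1: −203a − 446b = −176.4.
Solving gives a = −0.16162527, b = 0.46908056.
Then c = 931.3 − a·427203 − b·5278352 = −2405994.21.
At (427172, 5277984): z = −69041.8 + 2475799.7 − 2405994.21 = 763.7 m.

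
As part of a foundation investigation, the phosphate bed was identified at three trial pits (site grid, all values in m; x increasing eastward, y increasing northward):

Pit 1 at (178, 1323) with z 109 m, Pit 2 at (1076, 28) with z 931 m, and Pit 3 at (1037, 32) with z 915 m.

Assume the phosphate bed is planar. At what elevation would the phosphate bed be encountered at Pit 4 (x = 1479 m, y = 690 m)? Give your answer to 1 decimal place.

Two edge vectors: Pit 1→Pit 2 = (898, -1295, 822), Pit 1→Pit 3 = (859, -1291, 806).
Normal n = (Pit 1→Pit 2) × (Pit 1→Pit 3) = (17432, -17690, -46913).
So ∂z/∂x = −n_x/n_z = 0.371581 and ∂z/∂y = −n_y/n_z = −0.377081.
Intercept c from Pit 1: 109 − 66.14 + 498.88 = 541.74.
At (1479, 690): z = 549.6 − 260.2 + 541.74 = 831.1 m.

831.1 m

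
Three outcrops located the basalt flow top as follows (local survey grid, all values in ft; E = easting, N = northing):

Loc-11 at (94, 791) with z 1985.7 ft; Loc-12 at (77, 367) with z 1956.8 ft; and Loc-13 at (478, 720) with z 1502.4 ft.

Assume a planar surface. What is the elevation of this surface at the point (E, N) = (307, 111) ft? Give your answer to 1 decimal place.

1642.2 ft

Two edge vectors: Loc-11→Loc-12 = (-17, -424, -28.9), Loc-11→Loc-13 = (384, -71, -483.3).
Normal n = (Loc-11→Loc-12) × (Loc-11→Loc-13) = (202867.3, -19313.7, 164023).
So ∂z/∂E = −n_x/n_z = −1.23682 and ∂z/∂N = −n_y/n_z = 0.11775.
Intercept c from Loc-11: 1985.7 + 116.26 − 93.14 = 2008.82.
At (307, 111): z = −379.7 + 13.1 + 2008.82 = 1642.2 ft.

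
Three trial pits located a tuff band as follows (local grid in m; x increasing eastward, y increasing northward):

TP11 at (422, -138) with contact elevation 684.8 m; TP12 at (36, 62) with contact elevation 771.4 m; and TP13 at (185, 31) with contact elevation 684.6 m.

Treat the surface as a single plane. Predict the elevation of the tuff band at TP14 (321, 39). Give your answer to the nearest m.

Two edge vectors: TP11→TP12 = (-386, 200, 86.6), TP11→TP13 = (-237, 169, -0.2).
Normal n = (TP11→TP12) × (TP11→TP13) = (-14675.4, -20601.4, -17834).
So ∂z/∂x = −n_x/n_z = −0.82289 and ∂z/∂y = −n_y/n_z = −1.15518.
Intercept c from TP11: 684.8 + 347.26 − 159.41 = 872.64.
At (321, 39): z = −264.1 − 45.1 + 872.64 = 563.4 m.

563 m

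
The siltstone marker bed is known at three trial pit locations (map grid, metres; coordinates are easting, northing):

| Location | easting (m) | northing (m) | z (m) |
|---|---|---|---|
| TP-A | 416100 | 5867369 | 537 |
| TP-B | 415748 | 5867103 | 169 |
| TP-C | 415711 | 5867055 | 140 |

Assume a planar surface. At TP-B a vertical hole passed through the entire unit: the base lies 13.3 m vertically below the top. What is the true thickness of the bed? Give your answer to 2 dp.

Let the plane be z = a·easting + b·northing + c.
TP-B−TP-A: −352a − 266b = −368;  TP-C−TP-A: −389a − 314b = −397.
Solving gives a = 1.41055, b = −0.48313.
|∇z| = √(a²+b²) = 1.49099, so dip δ = arctan(1.49099) = 56.15°.
True thickness = vertical thickness × cos δ = 13.3 × cos 56.15° = 7.41 m.

7.41 m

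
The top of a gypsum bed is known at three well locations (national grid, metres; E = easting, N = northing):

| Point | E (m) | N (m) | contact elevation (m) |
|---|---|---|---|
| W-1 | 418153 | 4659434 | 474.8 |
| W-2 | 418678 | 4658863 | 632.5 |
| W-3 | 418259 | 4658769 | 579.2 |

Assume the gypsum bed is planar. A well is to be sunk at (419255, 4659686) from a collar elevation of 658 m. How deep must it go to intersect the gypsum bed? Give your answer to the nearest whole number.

Two edge vectors: W-1→W-2 = (525, -571, 157.7), W-1→W-3 = (106, -665, 104.4).
Normal n = (W-1→W-2) × (W-1→W-3) = (45258.1, -38093.8, -288599).
So ∂z/∂E = −n_x/n_z = 0.15682002 and ∂z/∂N = −n_y/n_z = −0.13199561.
Intercept c from W-1: 474.8 − 65574.76 + 615024.82 = 549924.86.
At (419255, 4659686): z_contact = 65747.6 − 615058.1 + 549924.86 = 614.4 m.
Depth below ground = 658 − 614.4 = 44 m.

44 m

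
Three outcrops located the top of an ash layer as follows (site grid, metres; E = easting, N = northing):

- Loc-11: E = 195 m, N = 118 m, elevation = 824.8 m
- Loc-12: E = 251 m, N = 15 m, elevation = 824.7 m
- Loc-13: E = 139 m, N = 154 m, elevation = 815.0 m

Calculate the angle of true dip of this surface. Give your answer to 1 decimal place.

Two edge vectors: Loc-11→Loc-12 = (56, -103, -0.1), Loc-11→Loc-13 = (-56, 36, -9.8).
Normal n = (Loc-11→Loc-12) × (Loc-11→Loc-13) = (1013, 554.4, -3752).
So ∂z/∂E = −n_x/n_z = 0.26999 and ∂z/∂N = −n_y/n_z = 0.14776.
Gradient magnitude |∇z| = √(a² + b²) = √(0.07289 + 0.02183) = 0.30778.
True dip = arctan(0.30778) = 17.1°, dipping toward WSW (azimuth ≈ 241°).

17.1°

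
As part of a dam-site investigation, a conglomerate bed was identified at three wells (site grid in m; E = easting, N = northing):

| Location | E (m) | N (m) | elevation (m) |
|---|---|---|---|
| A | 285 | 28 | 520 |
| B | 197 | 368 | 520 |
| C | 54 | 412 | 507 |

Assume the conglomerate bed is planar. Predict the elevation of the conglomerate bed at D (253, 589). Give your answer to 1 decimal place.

Two edge vectors: A→B = (-88, 340, 0), A→C = (-231, 384, -13).
Normal n = (A→B) × (A→C) = (-4420, -1144, 44748).
So ∂z/∂E = −n_x/n_z = 0.09878 and ∂z/∂N = −n_y/n_z = 0.02557.
Intercept c from A: 520 − 28.15 − 0.72 = 491.13.
At (253, 589): z = 25.0 + 15.1 + 491.13 = 531.2 m.

531.2 m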